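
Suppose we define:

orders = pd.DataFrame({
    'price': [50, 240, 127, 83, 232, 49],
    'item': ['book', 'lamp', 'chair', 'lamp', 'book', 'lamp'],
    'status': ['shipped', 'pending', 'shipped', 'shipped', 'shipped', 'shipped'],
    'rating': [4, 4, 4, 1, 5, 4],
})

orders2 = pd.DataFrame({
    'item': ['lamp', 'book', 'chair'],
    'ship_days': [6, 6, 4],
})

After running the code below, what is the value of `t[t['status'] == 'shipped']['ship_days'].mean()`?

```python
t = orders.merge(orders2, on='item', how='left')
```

merge on 'item' (how='left') → 6 rows:
   price   item   status  rating  ship_days
0     50   book  shipped       4          6
1    240   lamp  pending       4          6
2    127  chair  shipped       4          4
3     83   lamp  shipped       1          6
4    232   book  shipped       5          6
5     49   lamp  shipped       4          6
filter rows where status == 'shipped':
   price   item   status  rating  ship_days
0     50   book  shipped       4          6
2    127  chair  shipped       4          4
3     83   lamp  shipped       1          6
4    232   book  shipped       5          6
5     49   lamp  shipped       4          6
Finally, mean of column 'ship_days' = 5.6.

5.6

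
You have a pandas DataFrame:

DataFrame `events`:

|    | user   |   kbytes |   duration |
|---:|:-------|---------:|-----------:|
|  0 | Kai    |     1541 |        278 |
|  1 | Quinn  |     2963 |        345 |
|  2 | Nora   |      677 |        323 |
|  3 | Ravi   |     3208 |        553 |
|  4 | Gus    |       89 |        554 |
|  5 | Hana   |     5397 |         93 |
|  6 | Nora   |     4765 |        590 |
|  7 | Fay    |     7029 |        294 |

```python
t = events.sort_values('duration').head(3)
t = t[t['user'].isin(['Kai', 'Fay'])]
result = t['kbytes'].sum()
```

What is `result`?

8570

sort by duration:
    user  kbytes  duration
5   Hana    5397        93
0    Kai    1541       278
7    Fay    7029       294
2   Nora     677       323
1  Quinn    2963       345
3   Ravi    3208       553
4    Gus      89       554
6   Nora    4765       590
take first 3 rows:
   user  kbytes  duration
5  Hana    5397        93
0   Kai    1541       278
7   Fay    7029       294
filter rows where user in ['Kai', 'Fay']:
  user  kbytes  duration
0  Kai    1541       278
7  Fay    7029       294
sum of column 'kbytes' → 8570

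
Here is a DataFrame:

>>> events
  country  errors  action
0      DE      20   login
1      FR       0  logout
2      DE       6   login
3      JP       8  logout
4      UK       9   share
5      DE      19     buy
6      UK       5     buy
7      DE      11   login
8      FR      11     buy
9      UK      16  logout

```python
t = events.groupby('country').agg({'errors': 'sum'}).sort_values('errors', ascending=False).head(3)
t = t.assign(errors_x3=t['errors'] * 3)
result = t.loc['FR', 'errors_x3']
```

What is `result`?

33

group by country, sum of errors:
         errors
country        
DE           56
FR           11
JP            8
UK           30
sort by errors descending:
         errors
country        
DE           56
UK           30
FR           11
JP            8
take first 3 rows:
         errors
country        
DE           56
UK           30
FR           11
add column errors_x3 = t['errors'] * 3:
         errors  errors_x3
country                   
DE           56        168
UK           30         90
FR           11         33
value at row 'FR', column 'errors_x3' → 33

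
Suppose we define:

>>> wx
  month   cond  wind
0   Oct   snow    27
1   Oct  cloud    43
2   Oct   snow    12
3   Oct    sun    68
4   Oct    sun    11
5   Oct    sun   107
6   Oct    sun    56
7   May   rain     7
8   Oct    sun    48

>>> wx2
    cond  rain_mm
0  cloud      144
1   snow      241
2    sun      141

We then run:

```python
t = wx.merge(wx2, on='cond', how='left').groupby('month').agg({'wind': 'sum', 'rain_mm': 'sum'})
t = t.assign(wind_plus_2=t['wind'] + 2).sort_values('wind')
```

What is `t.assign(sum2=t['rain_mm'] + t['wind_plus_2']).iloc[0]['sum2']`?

9.0

merge on 'cond' (how='left') → 9 rows:
  month   cond  wind  rain_mm
0   Oct   snow    27    241.0
1   Oct  cloud    43    144.0
2   Oct   snow    12    241.0
3   Oct    sun    68    141.0
4   Oct    sun    11    141.0
5   Oct    sun   107    141.0
6   Oct    sun    56    141.0
7   May   rain     7      NaN
8   Oct    sun    48    141.0
group by month: sum(wind), sum(rain_mm):
       wind  rain_mm
month               
May       7      0.0
Oct     372   1331.0
add column wind_plus_2 = t['wind'] + 2:
       wind  rain_mm  wind_plus_2
month                            
May       7      0.0            9
Oct     372   1331.0          374
sort by wind:
       wind  rain_mm  wind_plus_2
month                            
May       7      0.0            9
Oct     372   1331.0          374
add column sum2 = t['rain_mm'] + t['wind_plus_2']:
       wind  rain_mm  wind_plus_2    sum2
month                                    
May       7      0.0            9     9.0
Oct     372   1331.0          374  1705.0
Hence 9.0.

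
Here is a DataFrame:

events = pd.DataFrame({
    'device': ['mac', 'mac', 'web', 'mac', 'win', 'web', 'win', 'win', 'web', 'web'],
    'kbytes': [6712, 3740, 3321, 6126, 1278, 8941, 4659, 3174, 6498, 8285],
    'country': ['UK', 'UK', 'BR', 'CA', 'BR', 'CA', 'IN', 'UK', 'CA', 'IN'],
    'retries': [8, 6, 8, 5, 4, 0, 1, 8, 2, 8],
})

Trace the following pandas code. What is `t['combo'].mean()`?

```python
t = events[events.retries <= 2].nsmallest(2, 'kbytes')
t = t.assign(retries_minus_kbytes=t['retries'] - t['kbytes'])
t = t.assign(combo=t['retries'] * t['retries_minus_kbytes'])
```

-8825.0

filter rows where retries <= 2:
  device  kbytes country  retries
5    web    8941      CA        0
6    win    4659      IN        1
8    web    6498      CA        2
take 2 rows with smallest kbytes:
  device  kbytes country  retries
6    win    4659      IN        1
8    web    6498      CA        2
add column retries_minus_kbytes = t['retries'] - t['kbytes']:
  device  kbytes country  retries  retries_minus_kbytes
6    win    4659      IN        1                 -4658
8    web    6498      CA        2                 -6496
add column combo = t['retries'] * t['retries_minus_kbytes']:
  device  kbytes country  retries  retries_minus_kbytes  combo
6    win    4659      IN        1                 -4658  -4658
8    web    6498      CA        2                 -6496 -12992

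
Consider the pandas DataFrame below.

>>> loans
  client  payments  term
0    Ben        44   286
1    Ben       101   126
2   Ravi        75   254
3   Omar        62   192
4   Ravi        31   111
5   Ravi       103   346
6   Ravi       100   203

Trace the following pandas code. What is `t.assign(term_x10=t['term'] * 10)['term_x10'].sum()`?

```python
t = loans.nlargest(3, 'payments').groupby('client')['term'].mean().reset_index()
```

take 3 rows with largest payments:
  client  payments  term
5   Ravi       103   346
1    Ben       101   126
6   Ravi       100   203
group by client, mean of term:
client
Ben     126.0
Ravi    274.5
Name: term, dtype: float64
reset_index():
  client   term
0    Ben  126.0
1   Ravi  274.5
add column term_x10 = t['term'] * 10:
  client   term  term_x10
0    Ben  126.0    1260.0
1   Ravi  274.5    2745.0
Then the sum of column 'term_x10': 4005.0

4005.0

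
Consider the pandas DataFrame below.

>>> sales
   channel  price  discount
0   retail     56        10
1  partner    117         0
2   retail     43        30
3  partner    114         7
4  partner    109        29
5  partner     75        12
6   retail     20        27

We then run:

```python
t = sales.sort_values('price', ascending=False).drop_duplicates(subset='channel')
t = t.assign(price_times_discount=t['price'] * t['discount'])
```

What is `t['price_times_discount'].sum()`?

560

sort by price descending:
   channel  price  discount
1  partner    117         0
3  partner    114         7
4  partner    109        29
5  partner     75        12
0   retail     56        10
2   retail     43        30
6   retail     20        27
drop duplicate channel (keep=first):
   channel  price  discount
1  partner    117         0
0   retail     56        10
add column price_times_discount = t['price'] * t['discount']:
   channel  price  discount  price_times_discount
1  partner    117         0                     0
0   retail     56        10                   560
sum of column 'price_times_discount' → 560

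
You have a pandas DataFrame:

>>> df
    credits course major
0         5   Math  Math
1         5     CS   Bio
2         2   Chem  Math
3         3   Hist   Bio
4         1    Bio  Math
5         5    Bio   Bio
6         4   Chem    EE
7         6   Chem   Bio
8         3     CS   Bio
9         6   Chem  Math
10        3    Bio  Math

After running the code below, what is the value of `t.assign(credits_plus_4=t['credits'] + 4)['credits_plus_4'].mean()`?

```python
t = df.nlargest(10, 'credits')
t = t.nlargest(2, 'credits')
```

10.0

take 10 rows with largest credits:
    credits course major
7         6   Chem   Bio
9         6   Chem  Math
0         5   Math  Math
1         5     CS   Bio
5         5    Bio   Bio
6         4   Chem    EE
3         3   Hist   Bio
8         3     CS   Bio
10        3    Bio  Math
2         2   Chem  Math
take 2 rows with largest credits:
   credits course major
7        6   Chem   Bio
9        6   Chem  Math
add column credits_plus_4 = t['credits'] + 4:
   credits course major  credits_plus_4
7        6   Chem   Bio              10
9        6   Chem  Math              10
mean of column 'credits_plus_4' → 10.0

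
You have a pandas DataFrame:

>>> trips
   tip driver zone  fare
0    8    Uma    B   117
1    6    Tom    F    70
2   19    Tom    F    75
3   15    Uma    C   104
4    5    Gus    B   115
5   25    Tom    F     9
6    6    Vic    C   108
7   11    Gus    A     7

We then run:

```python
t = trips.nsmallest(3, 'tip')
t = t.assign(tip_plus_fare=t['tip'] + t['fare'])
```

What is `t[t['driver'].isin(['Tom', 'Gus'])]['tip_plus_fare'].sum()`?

take 3 rows with smallest tip:
   tip driver zone  fare
4    5    Gus    B   115
1    6    Tom    F    70
6    6    Vic    C   108
add column tip_plus_fare = t['tip'] + t['fare']:
   tip driver zone  fare  tip_plus_fare
4    5    Gus    B   115            120
1    6    Tom    F    70             76
6    6    Vic    C   108            114
filter rows where driver in ['Tom', 'Gus']:
   tip driver zone  fare  tip_plus_fare
4    5    Gus    B   115            120
1    6    Tom    F    70             76

196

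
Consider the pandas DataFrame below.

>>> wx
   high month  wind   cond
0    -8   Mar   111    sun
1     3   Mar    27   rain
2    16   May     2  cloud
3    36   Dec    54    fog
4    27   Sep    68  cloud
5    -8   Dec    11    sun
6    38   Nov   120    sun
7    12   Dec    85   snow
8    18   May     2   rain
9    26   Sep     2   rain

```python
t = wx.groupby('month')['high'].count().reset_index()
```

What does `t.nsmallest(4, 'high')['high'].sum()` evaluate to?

group by month, count of high:
month
Dec    3
Mar    2
May    2
Nov    1
Sep    2
Name: high, dtype: int64
reset_index():
  month  high
0   Dec     3
1   Mar     2
2   May     2
3   Nov     1
4   Sep     2
take 4 rows with smallest high:
  month  high
3   Nov     1
1   Mar     2
2   May     2
4   Sep     2
Reading off the sum of column 'high', we get 7.

7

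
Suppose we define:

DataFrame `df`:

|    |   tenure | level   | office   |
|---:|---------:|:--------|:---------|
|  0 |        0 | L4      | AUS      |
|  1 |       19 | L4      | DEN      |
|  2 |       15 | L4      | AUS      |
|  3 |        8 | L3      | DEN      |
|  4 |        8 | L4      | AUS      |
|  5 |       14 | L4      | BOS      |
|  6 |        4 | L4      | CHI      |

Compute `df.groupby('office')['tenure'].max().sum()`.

52

group by office, max of tenure:
office
AUS    15
BOS    14
CHI     4
DEN    19
Name: tenure, dtype: int64
Reading off the sum of the resulting series, we get 52.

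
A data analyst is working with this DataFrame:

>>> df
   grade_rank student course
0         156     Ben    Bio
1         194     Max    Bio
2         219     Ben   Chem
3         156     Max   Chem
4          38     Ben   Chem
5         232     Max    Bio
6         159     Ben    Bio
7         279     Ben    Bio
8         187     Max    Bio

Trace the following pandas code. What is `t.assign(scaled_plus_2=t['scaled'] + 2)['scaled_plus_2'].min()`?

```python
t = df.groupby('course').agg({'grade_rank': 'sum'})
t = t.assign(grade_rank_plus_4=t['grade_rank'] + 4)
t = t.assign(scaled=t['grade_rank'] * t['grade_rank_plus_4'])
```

172223

group by course, sum of grade_rank:
        grade_rank
course            
Bio           1207
Chem           413
add column grade_rank_plus_4 = t['grade_rank'] + 4:
        grade_rank  grade_rank_plus_4
course                               
Bio           1207               1211
Chem           413                417
add column scaled = t['grade_rank'] * t['grade_rank_plus_4']:
        grade_rank  grade_rank_plus_4   scaled
course                                        
Bio           1207               1211  1461677
Chem           413                417   172221
add column scaled_plus_2 = t['scaled'] + 2:
        grade_rank  grade_rank_plus_4   scaled  scaled_plus_2
course                                                       
Bio           1207               1211  1461677        1461679
Chem           413                417   172221         172223
min of column 'scaled_plus_2' → 172223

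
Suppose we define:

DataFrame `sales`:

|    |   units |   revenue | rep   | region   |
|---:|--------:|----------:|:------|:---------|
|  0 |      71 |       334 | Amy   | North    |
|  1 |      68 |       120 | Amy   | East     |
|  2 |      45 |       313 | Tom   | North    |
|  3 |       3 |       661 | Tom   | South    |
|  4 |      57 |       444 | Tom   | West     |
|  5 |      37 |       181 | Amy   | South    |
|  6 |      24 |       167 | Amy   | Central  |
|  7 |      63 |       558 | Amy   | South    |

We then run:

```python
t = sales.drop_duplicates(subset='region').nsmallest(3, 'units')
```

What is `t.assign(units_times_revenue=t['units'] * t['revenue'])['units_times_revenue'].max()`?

drop duplicate region (keep=first):
   units  revenue  rep   region
0     71      334  Amy    North
1     68      120  Amy     East
3      3      661  Tom    South
4     57      444  Tom     West
6     24      167  Amy  Central
take 3 rows with smallest units:
   units  revenue  rep   region
3      3      661  Tom    South
6     24      167  Amy  Central
4     57      444  Tom     West
add column units_times_revenue = t['units'] * t['revenue']:
   units  revenue  rep   region  units_times_revenue
3      3      661  Tom    South                 1983
6     24      167  Amy  Central                 4008
4     57      444  Tom     West                25308
Taking the max of column 'units_times_revenue' gives 25308.

25308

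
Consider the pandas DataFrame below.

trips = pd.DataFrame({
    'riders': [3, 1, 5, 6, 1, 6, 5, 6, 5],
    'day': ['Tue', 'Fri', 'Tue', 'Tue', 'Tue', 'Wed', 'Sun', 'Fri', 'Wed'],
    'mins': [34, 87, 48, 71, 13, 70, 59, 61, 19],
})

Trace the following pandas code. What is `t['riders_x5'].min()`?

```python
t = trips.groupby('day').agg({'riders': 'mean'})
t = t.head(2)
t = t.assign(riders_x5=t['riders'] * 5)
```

17.5

group by day, mean of riders:
     riders
day        
Fri    3.50
Sun    5.00
Tue    3.75
Wed    5.50
take first 2 rows:
     riders
day        
Fri     3.5
Sun     5.0
add column riders_x5 = t['riders'] * 5:
     riders  riders_x5
day                   
Fri     3.5       17.5
Sun     5.0       25.0
Reading off the min of column 'riders_x5', we get 17.5.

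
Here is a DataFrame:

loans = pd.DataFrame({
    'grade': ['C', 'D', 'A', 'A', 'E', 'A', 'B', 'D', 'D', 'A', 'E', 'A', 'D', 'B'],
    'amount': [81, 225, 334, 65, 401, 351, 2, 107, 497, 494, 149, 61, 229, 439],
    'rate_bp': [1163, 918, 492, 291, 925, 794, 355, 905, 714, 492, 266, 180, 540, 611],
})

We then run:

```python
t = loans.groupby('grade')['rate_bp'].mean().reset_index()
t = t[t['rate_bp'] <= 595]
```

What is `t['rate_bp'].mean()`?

466.4

group by grade, mean of rate_bp:
grade
A     449.80
B     483.00
C    1163.00
D     769.25
E     595.50
Name: rate_bp, dtype: float64
reset_index():
  grade  rate_bp
0     A   449.80
1     B   483.00
2     C  1163.00
3     D   769.25
4     E   595.50
filter rows where rate_bp <= 595:
  grade  rate_bp
0     A    449.8
1     B    483.0
Taking the mean of column 'rate_bp' gives 466.4.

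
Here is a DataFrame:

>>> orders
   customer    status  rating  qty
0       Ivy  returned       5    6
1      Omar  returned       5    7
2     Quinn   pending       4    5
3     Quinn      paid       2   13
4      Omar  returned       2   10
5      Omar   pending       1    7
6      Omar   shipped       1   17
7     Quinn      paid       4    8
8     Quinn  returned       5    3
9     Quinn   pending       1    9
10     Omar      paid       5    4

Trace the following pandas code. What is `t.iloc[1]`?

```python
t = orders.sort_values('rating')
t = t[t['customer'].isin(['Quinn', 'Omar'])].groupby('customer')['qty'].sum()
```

38

sort by rating:
   customer    status  rating  qty
5      Omar   pending       1    7
6      Omar   shipped       1   17
9     Quinn   pending       1    9
3     Quinn      paid       2   13
4      Omar  returned       2   10
2     Quinn   pending       4    5
7     Quinn      paid       4    8
0       Ivy  returned       5    6
1      Omar  returned       5    7
8     Quinn  returned       5    3
10     Omar      paid       5    4
filter rows where customer in ['Quinn', 'Omar']:
   customer    status  rating  qty
5      Omar   pending       1    7
6      Omar   shipped       1   17
9     Quinn   pending       1    9
3     Quinn      paid       2   13
4      Omar  returned       2   10
2     Quinn   pending       4    5
7     Quinn      paid       4    8
1      Omar  returned       5    7
8     Quinn  returned       5    3
10     Omar      paid       5    4
group by customer, sum of qty:
customer
Omar     45
Quinn    38
Name: qty, dtype: int64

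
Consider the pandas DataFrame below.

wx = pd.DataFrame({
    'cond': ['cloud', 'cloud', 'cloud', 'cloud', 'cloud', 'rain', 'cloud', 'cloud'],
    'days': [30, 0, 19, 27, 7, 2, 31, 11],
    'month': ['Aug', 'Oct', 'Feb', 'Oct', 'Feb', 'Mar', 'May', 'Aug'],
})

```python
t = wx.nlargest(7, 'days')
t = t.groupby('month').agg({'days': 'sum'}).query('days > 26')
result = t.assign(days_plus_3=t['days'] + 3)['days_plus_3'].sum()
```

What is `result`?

108

take 7 rows with largest days:
    cond  days month
6  cloud    31   May
0  cloud    30   Aug
3  cloud    27   Oct
2  cloud    19   Feb
7  cloud    11   Aug
4  cloud     7   Feb
5   rain     2   Mar
group by month, sum of days:
       days
month      
Aug      41
Feb      26
Mar       2
May      31
Oct      27
filter rows where days > 26:
       days
month      
Aug      41
May      31
Oct      27
add column days_plus_3 = t['days'] + 3:
       days  days_plus_3
month                   
Aug      41           44
May      31           34
Oct      27           30
So sum() = 108.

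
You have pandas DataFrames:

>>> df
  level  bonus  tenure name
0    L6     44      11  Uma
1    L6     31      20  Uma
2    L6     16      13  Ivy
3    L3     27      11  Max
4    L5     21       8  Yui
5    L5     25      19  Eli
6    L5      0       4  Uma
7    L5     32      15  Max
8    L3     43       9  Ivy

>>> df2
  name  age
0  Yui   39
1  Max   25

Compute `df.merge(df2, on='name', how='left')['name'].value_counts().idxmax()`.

merge on 'name' (how='left') → 9 rows:
  level  bonus  tenure name   age
0    L6     44      11  Uma   NaN
1    L6     31      20  Uma   NaN
2    L6     16      13  Ivy   NaN
3    L3     27      11  Max  25.0
4    L5     21       8  Yui  39.0
5    L5     25      19  Eli   NaN
6    L5      0       4  Uma   NaN
7    L5     32      15  Max  25.0
8    L3     43       9  Ivy   NaN
value_counts of name:
name
Uma    3
Ivy    2
Max    2
Yui    1
Eli    1
Name: count, dtype: int64
Taking the label with the largest value gives Uma.

Uma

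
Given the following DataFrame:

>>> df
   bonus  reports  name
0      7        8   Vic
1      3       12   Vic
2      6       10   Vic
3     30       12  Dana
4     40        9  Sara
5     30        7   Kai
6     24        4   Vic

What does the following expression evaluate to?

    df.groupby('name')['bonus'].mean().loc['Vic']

group by name, mean of bonus:
name
Dana    30.0
Kai     30.0
Sara    40.0
Vic     10.0
Name: bonus, dtype: float64

10.0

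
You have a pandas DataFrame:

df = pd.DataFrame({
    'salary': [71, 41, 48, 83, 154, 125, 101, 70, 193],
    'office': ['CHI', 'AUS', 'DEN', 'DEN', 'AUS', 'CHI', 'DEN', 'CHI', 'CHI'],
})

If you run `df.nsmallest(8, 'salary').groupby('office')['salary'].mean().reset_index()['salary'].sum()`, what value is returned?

263.5

take 8 rows with smallest salary:
   salary office
1      41    AUS
2      48    DEN
7      70    CHI
0      71    CHI
3      83    DEN
6     101    DEN
5     125    CHI
4     154    AUS
group by office, mean of salary:
office
AUS    97.500000
CHI    88.666667
DEN    77.333333
Name: salary, dtype: float64
reset_index():
  office     salary
0    AUS  97.500000
1    CHI  88.666667
2    DEN  77.333333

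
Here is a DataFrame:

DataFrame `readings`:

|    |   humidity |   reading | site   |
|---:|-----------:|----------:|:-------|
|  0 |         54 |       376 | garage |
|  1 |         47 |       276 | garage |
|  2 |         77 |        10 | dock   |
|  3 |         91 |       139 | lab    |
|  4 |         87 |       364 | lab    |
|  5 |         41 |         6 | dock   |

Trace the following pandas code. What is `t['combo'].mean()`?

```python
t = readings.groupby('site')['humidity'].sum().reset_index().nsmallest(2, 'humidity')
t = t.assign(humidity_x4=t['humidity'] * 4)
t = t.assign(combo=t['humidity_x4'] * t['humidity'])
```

48250.0

group by site, sum of humidity:
site
dock      118
garage    101
lab       178
Name: humidity, dtype: int64
reset_index():
     site  humidity
0    dock       118
1  garage       101
2     lab       178
take 2 rows with smallest humidity:
     site  humidity
1  garage       101
0    dock       118
add column humidity_x4 = t['humidity'] * 4:
     site  humidity  humidity_x4
1  garage       101          404
0    dock       118          472
add column combo = t['humidity_x4'] * t['humidity']:
     site  humidity  humidity_x4  combo
1  garage       101          404  40804
0    dock       118          472  55696
Reading off the mean of column 'combo', we get 48250.0.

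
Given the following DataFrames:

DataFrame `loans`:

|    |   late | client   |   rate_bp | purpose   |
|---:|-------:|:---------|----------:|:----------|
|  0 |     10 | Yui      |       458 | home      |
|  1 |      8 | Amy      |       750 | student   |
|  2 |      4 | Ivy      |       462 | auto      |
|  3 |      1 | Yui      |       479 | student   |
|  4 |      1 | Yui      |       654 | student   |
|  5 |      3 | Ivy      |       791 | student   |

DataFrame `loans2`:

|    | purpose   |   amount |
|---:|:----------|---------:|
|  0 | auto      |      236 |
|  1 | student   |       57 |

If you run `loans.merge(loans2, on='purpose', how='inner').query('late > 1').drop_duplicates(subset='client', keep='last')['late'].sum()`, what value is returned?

11

merge on 'purpose' (how='inner') → 5 rows:
   late client  rate_bp  purpose  amount
0     8    Amy      750  student      57
1     4    Ivy      462     auto     236
2     1    Yui      479  student      57
3     1    Yui      654  student      57
4     3    Ivy      791  student      57
filter rows where late > 1:
   late client  rate_bp  purpose  amount
0     8    Amy      750  student      57
1     4    Ivy      462     auto     236
4     3    Ivy      791  student      57
drop duplicate client (keep=last):
   late client  rate_bp  purpose  amount
0     8    Amy      750  student      57
4     3    Ivy      791  student      57
Hence 11.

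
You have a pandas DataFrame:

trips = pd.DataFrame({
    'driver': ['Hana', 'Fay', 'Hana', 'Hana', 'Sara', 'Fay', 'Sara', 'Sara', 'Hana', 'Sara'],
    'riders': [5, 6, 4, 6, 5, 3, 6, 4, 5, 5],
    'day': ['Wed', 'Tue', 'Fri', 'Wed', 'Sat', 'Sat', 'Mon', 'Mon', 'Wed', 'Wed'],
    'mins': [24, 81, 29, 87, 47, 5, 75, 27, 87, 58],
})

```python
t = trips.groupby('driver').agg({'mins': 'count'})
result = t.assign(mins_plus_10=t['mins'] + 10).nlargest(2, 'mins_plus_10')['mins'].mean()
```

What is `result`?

group by driver, count of mins:
        mins
driver      
Fay        2
Hana       4
Sara       4
add column mins_plus_10 = t['mins'] + 10:
        mins  mins_plus_10
driver                    
Fay        2            12
Hana       4            14
Sara       4            14
take 2 rows with largest mins_plus_10:
        mins  mins_plus_10
driver                    
Hana       4            14
Sara       4            14

4.0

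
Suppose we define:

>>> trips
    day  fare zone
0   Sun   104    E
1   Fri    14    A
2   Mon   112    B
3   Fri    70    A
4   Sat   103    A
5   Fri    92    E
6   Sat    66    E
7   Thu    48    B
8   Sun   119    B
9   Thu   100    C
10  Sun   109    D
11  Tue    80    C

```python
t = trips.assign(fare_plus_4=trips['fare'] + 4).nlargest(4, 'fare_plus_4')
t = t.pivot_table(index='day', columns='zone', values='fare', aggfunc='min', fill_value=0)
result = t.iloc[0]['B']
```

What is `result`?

add column fare_plus_4 = trips['fare'] + 4:
    day  fare zone  fare_plus_4
0   Sun   104    E          108
1   Fri    14    A           18
2   Mon   112    B          116
3   Fri    70    A           74
4   Sat   103    A          107
5   Fri    92    E           96
6   Sat    66    E           70
7   Thu    48    B           52
8   Sun   119    B          123
9   Thu   100    C          104
10  Sun   109    D          113
11  Tue    80    C           84
take 4 rows with largest fare_plus_4:
    day  fare zone  fare_plus_4
8   Sun   119    B          123
2   Mon   112    B          116
10  Sun   109    D          113
0   Sun   104    E          108
pivot: rows=day, cols=zone, min(fare):
zone    B    D    E
day                
Mon   112    0    0
Sun   119  109  104
Taking the value at position 0, column 'B' gives 112.

112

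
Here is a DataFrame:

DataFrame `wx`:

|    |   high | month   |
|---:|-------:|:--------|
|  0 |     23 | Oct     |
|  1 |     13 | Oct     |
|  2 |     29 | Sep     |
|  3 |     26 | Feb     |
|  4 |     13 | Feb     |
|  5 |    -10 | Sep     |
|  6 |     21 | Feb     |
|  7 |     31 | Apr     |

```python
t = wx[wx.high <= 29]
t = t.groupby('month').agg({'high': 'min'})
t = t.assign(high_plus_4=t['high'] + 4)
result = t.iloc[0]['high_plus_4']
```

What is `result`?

17

filter rows where high <= 29:
   high month
0    23   Oct
1    13   Oct
2    29   Sep
3    26   Feb
4    13   Feb
5   -10   Sep
6    21   Feb
group by month, min of high:
       high
month      
Feb      13
Oct      13
Sep     -10
add column high_plus_4 = t['high'] + 4:
       high  high_plus_4
month                   
Feb      13           17
Oct      13           17
Sep     -10           -6
value at position 0, column 'high_plus_4' → 17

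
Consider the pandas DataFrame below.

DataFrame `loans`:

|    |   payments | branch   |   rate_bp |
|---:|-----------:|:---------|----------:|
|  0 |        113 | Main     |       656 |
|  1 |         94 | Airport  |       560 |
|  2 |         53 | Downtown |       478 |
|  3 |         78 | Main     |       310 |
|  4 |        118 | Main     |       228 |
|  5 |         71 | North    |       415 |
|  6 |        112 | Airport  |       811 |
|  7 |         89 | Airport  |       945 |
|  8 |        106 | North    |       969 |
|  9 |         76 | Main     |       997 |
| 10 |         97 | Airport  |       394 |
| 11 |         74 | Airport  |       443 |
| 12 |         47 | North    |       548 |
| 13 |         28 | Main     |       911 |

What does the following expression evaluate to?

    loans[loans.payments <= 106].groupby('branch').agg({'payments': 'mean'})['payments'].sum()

276.833333333

filter rows where payments <= 106:
    payments    branch  rate_bp
1         94   Airport      560
2         53  Downtown      478
3         78      Main      310
5         71     North      415
7         89   Airport      945
8        106     North      969
9         76      Main      997
10        97   Airport      394
11        74   Airport      443
12        47     North      548
13        28      Main      911
group by branch, mean of payments:
           payments
branch             
Airport   88.500000
Downtown  53.000000
Main      60.666667
North     74.666667
Hence 276.833333333.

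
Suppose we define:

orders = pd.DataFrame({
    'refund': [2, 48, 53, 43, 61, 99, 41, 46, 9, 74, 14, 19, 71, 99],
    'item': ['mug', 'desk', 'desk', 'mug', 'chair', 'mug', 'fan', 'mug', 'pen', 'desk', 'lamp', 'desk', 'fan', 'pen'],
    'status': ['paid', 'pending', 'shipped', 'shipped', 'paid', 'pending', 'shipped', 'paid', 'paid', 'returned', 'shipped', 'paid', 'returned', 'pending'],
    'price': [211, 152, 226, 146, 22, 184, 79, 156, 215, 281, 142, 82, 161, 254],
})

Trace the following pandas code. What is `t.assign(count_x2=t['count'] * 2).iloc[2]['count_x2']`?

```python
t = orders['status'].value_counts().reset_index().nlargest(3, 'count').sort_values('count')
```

value_counts of status:
status
paid        5
shipped     4
pending     3
returned    2
Name: count, dtype: int64
reset_index():
     status  count
0      paid      5
1   shipped      4
2   pending      3
3  returned      2
take 3 rows with largest count:
    status  count
0     paid      5
1  shipped      4
2  pending      3
sort by count:
    status  count
2  pending      3
1  shipped      4
0     paid      5
add column count_x2 = t['count'] * 2:
    status  count  count_x2
2  pending      3         6
1  shipped      4         8
0     paid      5        10
Hence 10.

10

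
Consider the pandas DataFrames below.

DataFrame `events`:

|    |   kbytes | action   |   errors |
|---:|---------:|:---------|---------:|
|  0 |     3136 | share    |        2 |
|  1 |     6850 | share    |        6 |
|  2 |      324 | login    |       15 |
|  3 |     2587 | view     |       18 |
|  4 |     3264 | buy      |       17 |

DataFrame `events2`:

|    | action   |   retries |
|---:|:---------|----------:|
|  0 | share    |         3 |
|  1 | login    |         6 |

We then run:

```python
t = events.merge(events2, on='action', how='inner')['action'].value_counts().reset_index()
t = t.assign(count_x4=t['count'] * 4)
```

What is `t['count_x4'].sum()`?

merge on 'action' (how='inner') → 3 rows:
   kbytes action  errors  retries
0    3136  share       2        3
1    6850  share       6        3
2     324  login      15        6
value_counts of action:
action
share    2
login    1
Name: count, dtype: int64
reset_index():
  action  count
0  share      2
1  login      1
add column count_x4 = t['count'] * 4:
  action  count  count_x4
0  share      2         8
1  login      1         4
sum of column 'count_x4' → 12

12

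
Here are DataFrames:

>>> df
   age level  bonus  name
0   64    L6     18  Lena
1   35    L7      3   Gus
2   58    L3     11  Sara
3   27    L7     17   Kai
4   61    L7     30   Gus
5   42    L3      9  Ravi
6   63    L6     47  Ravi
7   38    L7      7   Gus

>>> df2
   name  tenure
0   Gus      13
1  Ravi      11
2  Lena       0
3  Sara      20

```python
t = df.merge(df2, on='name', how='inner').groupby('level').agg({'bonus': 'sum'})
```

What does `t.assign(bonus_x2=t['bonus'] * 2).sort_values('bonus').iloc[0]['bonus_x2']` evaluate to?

40

merge on 'name' (how='inner') → 7 rows:
   age level  bonus  name  tenure
0   64    L6     18  Lena       0
1   35    L7      3   Gus      13
2   58    L3     11  Sara      20
3   61    L7     30   Gus      13
4   42    L3      9  Ravi      11
5   63    L6     47  Ravi      11
6   38    L7      7   Gus      13
group by level, sum of bonus:
       bonus
level       
L3        20
L6        65
L7        40
add column bonus_x2 = t['bonus'] * 2:
       bonus  bonus_x2
level                 
L3        20        40
L6        65       130
L7        40        80
sort by bonus:
       bonus  bonus_x2
level                 
L3        20        40
L7        40        80
L6        65       130
Then the value at position 0, column 'bonus_x2': 40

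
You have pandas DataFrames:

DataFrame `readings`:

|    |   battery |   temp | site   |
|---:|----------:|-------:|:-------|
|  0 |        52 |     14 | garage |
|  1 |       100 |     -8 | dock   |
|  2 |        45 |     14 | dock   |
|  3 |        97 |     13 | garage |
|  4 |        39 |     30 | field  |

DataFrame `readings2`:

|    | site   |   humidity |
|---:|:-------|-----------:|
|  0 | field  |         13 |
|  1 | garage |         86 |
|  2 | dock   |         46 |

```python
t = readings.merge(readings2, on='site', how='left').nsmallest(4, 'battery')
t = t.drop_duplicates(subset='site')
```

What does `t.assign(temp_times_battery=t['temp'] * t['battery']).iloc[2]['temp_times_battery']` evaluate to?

728

merge on 'site' (how='left') → 5 rows:
   battery  temp    site  humidity
0       52    14  garage        86
1      100    -8    dock        46
2       45    14    dock        46
3       97    13  garage        86
4       39    30   field        13
take 4 rows with smallest battery:
   battery  temp    site  humidity
4       39    30   field        13
2       45    14    dock        46
0       52    14  garage        86
3       97    13  garage        86
drop duplicate site (keep=first):
   battery  temp    site  humidity
4       39    30   field        13
2       45    14    dock        46
0       52    14  garage        86
add column temp_times_battery = t['temp'] * t['battery']:
   battery  temp    site  humidity  temp_times_battery
4       39    30   field        13                1170
2       45    14    dock        46                 630
0       52    14  garage        86                 728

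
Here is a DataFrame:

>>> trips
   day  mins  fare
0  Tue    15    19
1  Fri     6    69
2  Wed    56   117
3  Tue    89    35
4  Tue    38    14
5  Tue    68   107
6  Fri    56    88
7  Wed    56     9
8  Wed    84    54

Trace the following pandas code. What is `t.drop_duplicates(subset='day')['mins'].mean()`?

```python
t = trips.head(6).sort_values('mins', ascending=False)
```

take first 6 rows:
   day  mins  fare
0  Tue    15    19
1  Fri     6    69
2  Wed    56   117
3  Tue    89    35
4  Tue    38    14
5  Tue    68   107
sort by mins descending:
   day  mins  fare
3  Tue    89    35
5  Tue    68   107
2  Wed    56   117
4  Tue    38    14
0  Tue    15    19
1  Fri     6    69
drop duplicate day (keep=first):
   day  mins  fare
3  Tue    89    35
2  Wed    56   117
1  Fri     6    69
Hence 50.3333333333.

50.3333333333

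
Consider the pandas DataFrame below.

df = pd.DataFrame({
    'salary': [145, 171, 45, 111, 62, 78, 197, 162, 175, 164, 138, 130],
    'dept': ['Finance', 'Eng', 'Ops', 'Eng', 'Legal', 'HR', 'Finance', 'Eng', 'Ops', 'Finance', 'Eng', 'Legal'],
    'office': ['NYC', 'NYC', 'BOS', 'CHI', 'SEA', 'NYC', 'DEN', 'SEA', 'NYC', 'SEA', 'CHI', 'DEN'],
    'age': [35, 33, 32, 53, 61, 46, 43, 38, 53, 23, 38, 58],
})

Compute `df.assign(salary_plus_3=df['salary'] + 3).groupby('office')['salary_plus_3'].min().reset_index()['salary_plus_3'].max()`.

add column salary_plus_3 = df['salary'] + 3:
    salary     dept office  age  salary_plus_3
0      145  Finance    NYC   35            148
1      171      Eng    NYC   33            174
2       45      Ops    BOS   32             48
3      111      Eng    CHI   53            114
4       62    Legal    SEA   61             65
5       78       HR    NYC   46             81
6      197  Finance    DEN   43            200
7      162      Eng    SEA   38            165
8      175      Ops    NYC   53            178
9      164  Finance    SEA   23            167
10     138      Eng    CHI   38            141
11     130    Legal    DEN   58            133
group by office, min of salary_plus_3:
office
BOS     48
CHI    114
DEN    133
NYC     81
SEA     65
Name: salary_plus_3, dtype: int64
reset_index():
  office  salary_plus_3
0    BOS             48
1    CHI            114
2    DEN            133
3    NYC             81
4    SEA             65
Taking the max of column 'salary_plus_3' gives 133.

133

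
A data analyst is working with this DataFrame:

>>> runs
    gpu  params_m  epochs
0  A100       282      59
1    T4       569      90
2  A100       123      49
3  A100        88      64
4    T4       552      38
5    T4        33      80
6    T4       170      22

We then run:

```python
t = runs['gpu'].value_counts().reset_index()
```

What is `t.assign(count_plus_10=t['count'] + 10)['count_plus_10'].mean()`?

value_counts of gpu:
gpu
T4      4
A100    3
Name: count, dtype: int64
reset_index():
    gpu  count
0    T4      4
1  A100      3
add column count_plus_10 = t['count'] + 10:
    gpu  count  count_plus_10
0    T4      4             14
1  A100      3             13

13.5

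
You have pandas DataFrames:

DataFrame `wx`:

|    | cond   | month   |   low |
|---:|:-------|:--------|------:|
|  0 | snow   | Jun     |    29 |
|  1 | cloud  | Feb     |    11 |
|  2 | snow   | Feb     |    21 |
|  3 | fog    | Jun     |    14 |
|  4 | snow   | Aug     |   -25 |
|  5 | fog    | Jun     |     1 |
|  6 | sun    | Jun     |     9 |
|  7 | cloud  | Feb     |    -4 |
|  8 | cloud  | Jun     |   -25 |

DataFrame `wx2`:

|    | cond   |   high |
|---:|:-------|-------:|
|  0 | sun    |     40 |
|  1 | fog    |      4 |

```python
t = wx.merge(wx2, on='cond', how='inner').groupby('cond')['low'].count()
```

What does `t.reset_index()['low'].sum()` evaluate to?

3

merge on 'cond' (how='inner') → 3 rows:
  cond month  low  high
0  fog   Jun   14     4
1  fog   Jun    1     4
2  sun   Jun    9    40
group by cond, count of low:
cond
fog    2
sun    1
Name: low, dtype: int64
reset_index():
  cond  low
0  fog    2
1  sun    1
Taking the sum of column 'low' gives 3.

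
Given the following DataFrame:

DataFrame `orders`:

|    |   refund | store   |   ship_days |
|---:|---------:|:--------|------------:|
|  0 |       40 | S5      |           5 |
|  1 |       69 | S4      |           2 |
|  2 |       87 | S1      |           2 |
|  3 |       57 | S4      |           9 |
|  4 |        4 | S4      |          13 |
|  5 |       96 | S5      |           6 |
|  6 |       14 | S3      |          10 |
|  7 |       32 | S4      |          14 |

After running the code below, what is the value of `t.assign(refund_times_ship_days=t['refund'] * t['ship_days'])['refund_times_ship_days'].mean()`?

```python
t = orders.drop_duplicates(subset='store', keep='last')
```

334.5

drop duplicate store (keep=last):
   refund store  ship_days
2      87    S1          2
5      96    S5          6
6      14    S3         10
7      32    S4         14
add column refund_times_ship_days = t['refund'] * t['ship_days']:
   refund store  ship_days  refund_times_ship_days
2      87    S1          2                     174
5      96    S5          6                     576
6      14    S3         10                     140
7      32    S4         14                     448
Then the mean of column 'refund_times_ship_days': 334.5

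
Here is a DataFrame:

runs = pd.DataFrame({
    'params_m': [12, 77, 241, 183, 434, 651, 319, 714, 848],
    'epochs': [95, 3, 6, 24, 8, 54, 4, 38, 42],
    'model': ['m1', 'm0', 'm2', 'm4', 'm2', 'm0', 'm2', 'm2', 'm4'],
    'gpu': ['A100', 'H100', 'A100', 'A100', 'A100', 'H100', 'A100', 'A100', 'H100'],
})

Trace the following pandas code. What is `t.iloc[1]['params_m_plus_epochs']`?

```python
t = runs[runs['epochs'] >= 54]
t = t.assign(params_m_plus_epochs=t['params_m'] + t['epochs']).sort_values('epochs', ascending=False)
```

705

filter rows where epochs >= 54:
   params_m  epochs model   gpu
0        12      95    m1  A100
5       651      54    m0  H100
add column params_m_plus_epochs = t['params_m'] + t['epochs']:
   params_m  epochs model   gpu  params_m_plus_epochs
0        12      95    m1  A100                   107
5       651      54    m0  H100                   705
sort by epochs descending:
   params_m  epochs model   gpu  params_m_plus_epochs
0        12      95    m1  A100                   107
5       651      54    m0  H100                   705
Finally, value at position 1, column 'params_m_plus_epochs' = 705.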